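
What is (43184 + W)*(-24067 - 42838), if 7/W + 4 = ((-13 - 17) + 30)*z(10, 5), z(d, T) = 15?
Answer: -11556433745/4 ≈ -2.8891e+9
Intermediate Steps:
W = -7/4 (W = 7/(-4 + ((-13 - 17) + 30)*15) = 7/(-4 + (-30 + 30)*15) = 7/(-4 + 0*15) = 7/(-4 + 0) = 7/(-4) = 7*(-1/4) = -7/4 ≈ -1.7500)
(43184 + W)*(-24067 - 42838) = (43184 - 7/4)*(-24067 - 42838) = (172729/4)*(-66905) = -11556433745/4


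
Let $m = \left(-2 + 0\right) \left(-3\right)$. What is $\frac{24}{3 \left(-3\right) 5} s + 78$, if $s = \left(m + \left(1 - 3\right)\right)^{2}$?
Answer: $\frac{1042}{15} \approx 69.467$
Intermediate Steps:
$m = 6$ ($m = \left(-2\right) \left(-3\right) = 6$)
$s = 16$ ($s = \left(6 + \left(1 - 3\right)\right)^{2} = \left(6 - 2\right)^{2} = 4^{2} = 16$)
$\frac{24}{3 \left(-3\right) 5} s + 78 = \frac{24}{3 \left(-3\right) 5} \cdot 16 + 78 = \frac{24}{\left(-9\right) 5} \cdot 16 + 78 = \frac{24}{-45} \cdot 16 + 78 = 24 \left(- \frac{1}{45}\right) 16 + 78 = \left(- \frac{8}{15}\right) 16 + 78 = - \frac{128}{15} + 78 = \frac{1042}{15}$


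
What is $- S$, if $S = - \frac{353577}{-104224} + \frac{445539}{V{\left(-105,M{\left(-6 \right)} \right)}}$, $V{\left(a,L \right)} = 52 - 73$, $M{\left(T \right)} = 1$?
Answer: $\frac{15476143873}{729568} \approx 21213.0$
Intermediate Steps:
$V{\left(a,L \right)} = -21$
$S = - \frac{15476143873}{729568}$ ($S = - \frac{353577}{-104224} + \frac{445539}{-21} = \left(-353577\right) \left(- \frac{1}{104224}\right) + 445539 \left(- \frac{1}{21}\right) = \frac{353577}{104224} - \frac{148513}{7} = - \frac{15476143873}{729568} \approx -21213.0$)
$- S = \left(-1\right) \left(- \frac{15476143873}{729568}\right) = \frac{15476143873}{729568}$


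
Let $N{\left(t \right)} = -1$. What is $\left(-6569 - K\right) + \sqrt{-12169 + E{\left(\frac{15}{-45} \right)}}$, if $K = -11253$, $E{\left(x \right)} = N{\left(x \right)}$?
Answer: $4684 + i \sqrt{12170} \approx 4684.0 + 110.32 i$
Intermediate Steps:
$E{\left(x \right)} = -1$
$\left(-6569 - K\right) + \sqrt{-12169 + E{\left(\frac{15}{-45} \right)}} = \left(-6569 - -11253\right) + \sqrt{-12169 - 1} = \left(-6569 + 11253\right) + \sqrt{-12170} = 4684 + i \sqrt{12170}$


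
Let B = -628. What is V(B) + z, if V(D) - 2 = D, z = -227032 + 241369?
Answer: 13711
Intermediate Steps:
z = 14337
V(D) = 2 + D
V(B) + z = (2 - 628) + 14337 = -626 + 14337 = 13711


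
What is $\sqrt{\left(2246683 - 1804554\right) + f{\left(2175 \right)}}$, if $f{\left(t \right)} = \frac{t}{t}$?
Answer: $\sqrt{442130} \approx 664.93$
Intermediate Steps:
$f{\left(t \right)} = 1$
$\sqrt{\left(2246683 - 1804554\right) + f{\left(2175 \right)}} = \sqrt{\left(2246683 - 1804554\right) + 1} = \sqrt{442129 + 1} = \sqrt{442130}$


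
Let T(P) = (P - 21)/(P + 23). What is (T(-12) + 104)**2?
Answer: 10201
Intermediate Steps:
T(P) = (-21 + P)/(23 + P)
(T(-12) + 104)**2 = ((-21 - 12)/(23 - 12) + 104)**2 = (-33/11 + 104)**2 = ((1/11)*(-33) + 104)**2 = (-3 + 104)**2 = 101**2 = 10201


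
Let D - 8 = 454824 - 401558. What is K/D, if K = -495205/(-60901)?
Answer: 495205/3244439874 ≈ 0.00015263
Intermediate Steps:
D = 53274 (D = 8 + (454824 - 401558) = 8 + 53266 = 53274)
K = 495205/60901 (K = -495205*(-1/60901) = 495205/60901 ≈ 8.1313)
K/D = (495205/60901)/53274 = (495205/60901)*(1/53274) = 495205/3244439874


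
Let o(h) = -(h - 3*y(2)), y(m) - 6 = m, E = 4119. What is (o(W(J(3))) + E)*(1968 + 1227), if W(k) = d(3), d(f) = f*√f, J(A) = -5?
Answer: 13236885 - 9585*√3 ≈ 1.3220e+7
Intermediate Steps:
y(m) = 6 + m
d(f) = f^(3/2)
W(k) = 3*√3 (W(k) = 3^(3/2) = 3*√3)
o(h) = 24 - h (o(h) = -(h - 3*(6 + 2)) = -(h - 3*8) = -(h - 24) = -(-24 + h) = 24 - h)
(o(W(J(3))) + E)*(1968 + 1227) = ((24 - 3*√3) + 4119)*(1968 + 1227) = ((24 - 3*√3) + 4119)*3195 = (4143 - 3*√3)*3195 = 13236885 - 9585*√3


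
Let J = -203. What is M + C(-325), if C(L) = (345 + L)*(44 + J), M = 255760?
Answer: 252580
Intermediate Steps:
C(L) = -54855 - 159*L (C(L) = (345 + L)*(44 - 203) = (345 + L)*(-159) = -54855 - 159*L)
M + C(-325) = 255760 + (-54855 - 159*(-325)) = 255760 + (-54855 + 51675) = 255760 - 3180 = 252580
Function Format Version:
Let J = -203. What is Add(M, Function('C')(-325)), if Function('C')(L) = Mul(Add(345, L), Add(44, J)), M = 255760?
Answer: 252580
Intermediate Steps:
Function('C')(L) = Add(-54855, Mul(-159, L)) (Function('C')(L) = Mul(Add(345, L), Add(44, -203)) = Mul(Add(345, L), -159) = Add(-54855, Mul(-159, L)))
Add(M, Function('C')(-325)) = Add(255760, Add(-54855, Mul(-159, -325))) = Add(255760, Add(-54855, 51675)) = Add(255760, -3180) = 252580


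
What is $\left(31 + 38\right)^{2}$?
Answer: $4761$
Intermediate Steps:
$\left(31 + 38\right)^{2} = 69^{2} = 4761$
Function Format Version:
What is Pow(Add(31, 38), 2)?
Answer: 4761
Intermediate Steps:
Pow(Add(31, 38), 2) = Pow(69, 2) = 4761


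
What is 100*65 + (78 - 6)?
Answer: 6572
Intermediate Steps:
100*65 + (78 - 6) = 6500 + 72 = 6572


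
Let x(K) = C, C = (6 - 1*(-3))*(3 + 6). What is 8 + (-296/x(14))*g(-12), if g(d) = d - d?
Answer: 8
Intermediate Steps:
C = 81 (C = (6 + 3)*9 = 9*9 = 81)
x(K) = 81
g(d) = 0
8 + (-296/x(14))*g(-12) = 8 - 296/81*0 = 8 + 0 = 8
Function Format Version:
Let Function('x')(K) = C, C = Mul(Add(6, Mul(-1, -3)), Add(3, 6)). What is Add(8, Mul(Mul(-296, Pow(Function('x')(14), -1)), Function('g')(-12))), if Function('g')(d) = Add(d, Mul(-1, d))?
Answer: 8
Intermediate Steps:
C = 81 (C = Mul(Add(6, 3), 9) = Mul(9, 9) = 81)
Function('x')(K) = 81
Function('g')(d) = 0
Add(8, Mul(Mul(-296, Pow(Function('x')(14), -1)), Function('g')(-12))) = Add(8, Mul(Mul(-296, Pow(81, -1)), 0)) = Add(8, Mul(Mul(-296, Rational(1, 81)), 0)) = Add(8, Mul(Rational(-296, 81), 0)) = Add(8, 0) = 8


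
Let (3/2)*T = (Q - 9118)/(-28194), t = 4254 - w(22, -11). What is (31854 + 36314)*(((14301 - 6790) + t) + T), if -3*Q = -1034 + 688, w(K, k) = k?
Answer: 101848681028608/126873 ≈ 8.0276e+8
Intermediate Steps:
Q = 346/3 (Q = -(-1034 + 688)/3 = -⅓*(-346) = 346/3 ≈ 115.33)
t = 4265 (t = 4254 - 1*(-11) = 4254 + 11 = 4265)
T = 27008/126873 (T = 2*((346/3 - 9118)/(-28194))/3 = 2*(-27008/3*(-1/28194))/3 = (⅔)*(13504/42291) = 27008/126873 ≈ 0.21287)
(31854 + 36314)*(((14301 - 6790) + t) + T) = (31854 + 36314)*(((14301 - 6790) + 4265) + 27008/126873) = 68168*((7511 + 4265) + 27008/126873) = 68168*(11776 + 27008/126873) = 68168*(1494083456/126873) = 101848681028608/126873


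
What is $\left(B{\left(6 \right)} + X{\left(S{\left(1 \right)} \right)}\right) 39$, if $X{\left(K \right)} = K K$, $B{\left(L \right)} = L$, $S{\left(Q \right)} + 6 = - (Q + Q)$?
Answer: $2730$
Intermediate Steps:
$S{\left(Q \right)} = -6 - 2 Q$ ($S{\left(Q \right)} = -6 - \left(Q + Q\right) = -6 - 2 Q$)
$X{\left(K \right)} = K^{2}$
$\left(B{\left(6 \right)} + X{\left(S{\left(1 \right)} \right)}\right) 39 = \left(6 + \left(-6 - 2\right)^{2}\right) 39 = \left(6 + \left(-8\right)^{2}\right) 39 = \left(6 + 64\right) 39 = 70 \cdot 39 = 2730$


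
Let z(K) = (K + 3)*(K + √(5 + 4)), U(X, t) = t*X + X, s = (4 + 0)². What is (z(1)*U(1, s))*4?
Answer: 1088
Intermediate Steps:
s = 16 (s = 4² = 16)
U(X, t) = X + X*t (U(X, t) = X*t + X = X + X*t)
z(K) = (3 + K)² (z(K) = (3 + K)*(K + √9) = (3 + K)*(K + 3) = (3 + K)*(3 + K) = (3 + K)²)
(z(1)*U(1, s))*4 = ((3 + 1)²*(1*(1 + 16)))*4 = (4²*(1*17))*4 = (16*17)*4 = 272*4 = 1088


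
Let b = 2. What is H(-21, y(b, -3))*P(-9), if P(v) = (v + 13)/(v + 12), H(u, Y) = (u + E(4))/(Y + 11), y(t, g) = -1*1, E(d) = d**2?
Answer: -2/3 ≈ -0.66667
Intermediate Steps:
y(t, g) = -1
H(u, Y) = (16 + u)/(11 + Y) (H(u, Y) = (u + 4**2)/(Y + 11) = (u + 16)/(11 + Y) = (16 + u)/(11 + Y))
P(v) = (13 + v)/(12 + v)
H(-21, y(b, -3))*P(-9) = ((16 - 21)/(11 - 1))*((13 - 9)/(12 - 9)) = (-5/10)*(4/3) = ((1/10)*(-5))*((1/3)*4) = -1/2*4/3 = -2/3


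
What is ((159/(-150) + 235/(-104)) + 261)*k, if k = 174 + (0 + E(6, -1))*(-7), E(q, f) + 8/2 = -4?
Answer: 15409287/260 ≈ 59267.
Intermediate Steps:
E(q, f) = -8 (E(q, f) = -4 - 4 = -8)
k = 230 (k = 174 + (0 - 8)*(-7) = 174 - 8*(-7) = 174 + 56 = 230)
((159/(-150) + 235/(-104)) + 261)*k = ((159/(-150) + 235/(-104)) + 261)*230 = ((159*(-1/150) + 235*(-1/104)) + 261)*230 = ((-53/50 - 235/104) + 261)*230 = (-8631/2600 + 261)*230 = (669969/2600)*230 = 15409287/260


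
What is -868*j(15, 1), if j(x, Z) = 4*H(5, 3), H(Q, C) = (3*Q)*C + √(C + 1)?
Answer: -163184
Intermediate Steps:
H(Q, C) = √(1 + C) + 3*C*Q (H(Q, C) = 3*C*Q + √(1 + C) = √(1 + C) + 3*C*Q)
j(x, Z) = 188 (j(x, Z) = 4*(√(1 + 3) + 3*3*5) = 4*(√4 + 45) = 4*(2 + 45) = 4*47 = 188)
-868*j(15, 1) = -868*188 = -163184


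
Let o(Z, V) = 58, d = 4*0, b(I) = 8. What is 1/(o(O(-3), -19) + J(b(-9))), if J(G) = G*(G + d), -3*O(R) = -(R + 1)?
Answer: 1/122 ≈ 0.0081967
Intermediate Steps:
d = 0
O(R) = ⅓ + R/3 (O(R) = -(-1)*(R + 1)/3 = -(-1)*(1 + R)/3 = -(-1 - R)/3 = ⅓ + R/3)
J(G) = G² (J(G) = G*(G + 0) = G*G = G²)
1/(o(O(-3), -19) + J(b(-9))) = 1/(58 + 8²) = 1/(58 + 64) = 1/122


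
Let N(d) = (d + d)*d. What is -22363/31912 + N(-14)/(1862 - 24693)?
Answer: -523079157/728582872 ≈ -0.71794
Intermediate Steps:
N(d) = 2*d**2 (N(d) = (2*d)*d = 2*d**2)
-22363/31912 + N(-14)/(1862 - 24693) = -22363/31912 + (2*(-14)**2)/(1862 - 24693) = -22363*1/31912 + (2*196)/(-22831) = -22363/31912 + 392*(-1/22831) = -22363/31912 - 392/22831 = -523079157/728582872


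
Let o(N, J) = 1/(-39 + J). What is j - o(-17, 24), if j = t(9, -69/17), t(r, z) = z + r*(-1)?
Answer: -3313/255 ≈ -12.992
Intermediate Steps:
t(r, z) = z - r
j = -222/17 (j = -69/17 - 1*9 = -69*1/17 - 9 = -69/17 - 9 = -222/17 ≈ -13.059)
j - o(-17, 24) = -222/17 - 1/(-39 + 24) = -222/17 - 1/(-15) = -222/17 - 1*(-1/15) = -222/17 + 1/15 = -3313/255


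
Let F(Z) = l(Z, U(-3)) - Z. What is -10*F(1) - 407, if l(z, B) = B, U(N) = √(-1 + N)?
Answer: -397 - 20*I ≈ -397.0 - 20.0*I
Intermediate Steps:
F(Z) = -Z + 2*I (F(Z) = √(-1 - 3) - Z = √(-4) - Z = 2*I - Z = -Z + 2*I)
-10*F(1) - 407 = -10*(-1*1 + 2*I) - 407 = -10*(-1 + 2*I) - 407 = (10 - 20*I) - 407 = -397 - 20*I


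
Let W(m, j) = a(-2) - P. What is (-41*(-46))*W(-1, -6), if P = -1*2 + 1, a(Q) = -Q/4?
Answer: 2829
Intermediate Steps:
a(Q) = -Q/4
P = -1 (P = -2 + 1 = -1)
W(m, j) = 3/2 (W(m, j) = -1/4*(-2) - 1*(-1) = 1/2 + 1 = 3/2)
(-41*(-46))*W(-1, -6) = -41*(-46)*(3/2) = 1886*(3/2) = 2829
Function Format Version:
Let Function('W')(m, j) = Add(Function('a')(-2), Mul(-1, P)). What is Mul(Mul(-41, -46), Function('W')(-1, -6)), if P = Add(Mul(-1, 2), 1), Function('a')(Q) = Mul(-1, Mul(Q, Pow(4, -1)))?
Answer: 2829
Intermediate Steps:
Function('a')(Q) = Mul(Rational(-1, 4), Q) (Function('a')(Q) = Mul(-1, Mul(Q, Rational(1, 4))) = Mul(-1, Mul(Rational(1, 4), Q)) = Mul(Rational(-1, 4), Q))
P = -1 (P = Add(-2, 1) = -1)
Function('W')(m, j) = Rational(3, 2) (Function('W')(m, j) = Add(Mul(Rational(-1, 4), -2), Mul(-1, -1)) = Add(Rational(1, 2), 1) = Rational(3, 2))
Mul(Mul(-41, -46), Function('W')(-1, -6)) = Mul(Mul(-41, -46), Rational(3, 2)) = Mul(1886, Rational(3, 2)) = 2829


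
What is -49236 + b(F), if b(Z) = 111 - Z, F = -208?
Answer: -48917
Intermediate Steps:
-49236 + b(F) = -49236 + (111 - 1*(-208)) = -49236 + (111 + 208) = -49236 + 319 = -48917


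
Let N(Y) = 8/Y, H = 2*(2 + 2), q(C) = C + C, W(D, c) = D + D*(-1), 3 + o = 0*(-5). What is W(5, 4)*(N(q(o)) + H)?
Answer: 0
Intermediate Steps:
o = -3 (o = -3 + 0*(-5) = -3 + 0 = -3)
W(D, c) = 0 (W(D, c) = D - D = 0)
q(C) = 2*C
H = 8 (H = 2*4 = 8)
W(5, 4)*(N(q(o)) + H) = 0*(8/((2*(-3))) + 8) = 0*(8/(-6) + 8) = 0*(8*(-1/6) + 8) = 0*(-4/3 + 8) = 0*(20/3) = 0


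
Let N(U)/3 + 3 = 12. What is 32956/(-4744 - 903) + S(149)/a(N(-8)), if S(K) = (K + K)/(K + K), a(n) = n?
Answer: -884165/152469 ≈ -5.7990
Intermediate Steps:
N(U) = 27 (N(U) = -9 + 3*12 = -9 + 36 = 27)
S(K) = 1 (S(K) = (2*K)/((2*K)) = (2*K)*(1/(2*K)) = 1)
32956/(-4744 - 903) + S(149)/a(N(-8)) = 32956/(-4744 - 903) + 1/27 = 32956/(-5647) + 1*(1/27) = 32956*(-1/5647) + 1/27 = -32956/5647 + 1/27 = -884165/152469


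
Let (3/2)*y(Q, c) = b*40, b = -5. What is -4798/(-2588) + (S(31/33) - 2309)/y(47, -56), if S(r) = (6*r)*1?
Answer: 54456917/2846800 ≈ 19.129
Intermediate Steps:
y(Q, c) = -400/3 (y(Q, c) = 2*(-5*40)/3 = (⅔)*(-200) = -400/3)
S(r) = 6*r
-4798/(-2588) + (S(31/33) - 2309)/y(47, -56) = -4798/(-2588) + (6*(31/33) - 2309)/(-400/3) = -4798*(-1/2588) + (6*(31*(1/33)) - 2309)*(-3/400) = 2399/1294 + (6*(31/33) - 2309)*(-3/400) = 2399/1294 + (62/11 - 2309)*(-3/400) = 2399/1294 - 25337/11*(-3/400) = 2399/1294 + 76011/4400 = 54456917/2846800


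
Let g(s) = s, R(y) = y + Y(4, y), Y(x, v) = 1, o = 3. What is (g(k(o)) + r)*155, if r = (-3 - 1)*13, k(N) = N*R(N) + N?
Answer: -5735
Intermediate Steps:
R(y) = 1 + y (R(y) = y + 1 = 1 + y)
k(N) = N + N*(1 + N) (k(N) = N*(1 + N) + N = N + N*(1 + N))
r = -52 (r = -4*13 = -52)
(g(k(o)) + r)*155 = (3*(2 + 3) - 52)*155 = (3*5 - 52)*155 = (15 - 52)*155 = -37*155 = -5735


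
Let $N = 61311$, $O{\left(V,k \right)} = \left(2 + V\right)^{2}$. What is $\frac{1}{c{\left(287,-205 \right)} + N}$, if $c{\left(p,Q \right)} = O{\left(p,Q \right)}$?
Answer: $\frac{1}{144832} \approx 6.9045 \cdot 10^{-6}$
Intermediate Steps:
$c{\left(p,Q \right)} = \left(2 + p\right)^{2}$
$\frac{1}{c{\left(287,-205 \right)} + N} = \frac{1}{\left(2 + 287\right)^{2} + 61311} = \frac{1}{289^{2} + 61311} = \frac{1}{83521 + 61311} = \frac{1}{144832}$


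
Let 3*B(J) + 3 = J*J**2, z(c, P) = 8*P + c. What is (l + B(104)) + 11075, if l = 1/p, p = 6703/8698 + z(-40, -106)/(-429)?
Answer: 4091680227224/10599411 ≈ 3.8603e+5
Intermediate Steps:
z(c, P) = c + 8*P
p = 3533137/1243814 (p = 6703/8698 + (-40 + 8*(-106))/(-429) = 6703*(1/8698) + (-40 - 848)*(-1/429) = 6703/8698 - 888*(-1/429) = 6703/8698 + 296/143 = 3533137/1243814 ≈ 2.8406)
l = 1243814/3533137 (l = 1/(3533137/1243814) = 1243814/3533137 ≈ 0.35204)
B(J) = -1 + J**3/3 (B(J) = -1 + (J*J**2)/3 = -1 + J**3/3)
(l + B(104)) + 11075 = (1243814/3533137 + (-1 + (1/3)*104**3)) + 11075 = (1243814/3533137 + (-1 + (1/3)*1124864)) + 11075 = (1243814/3533137 + (-1 + 1124864/3)) + 11075 = (1243814/3533137 + 1124861/3) + 11075 = 3974291750399/10599411 + 11075 = 4091680227224/10599411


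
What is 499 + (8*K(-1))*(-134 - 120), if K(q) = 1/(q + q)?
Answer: 1515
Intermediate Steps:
K(q) = 1/(2*q)
499 + (8*K(-1))*(-134 - 120) = 499 + (8*((½)/(-1)))*(-134 - 120) = 499 + (8*((½)*(-1)))*(-254) = 499 + (8*(-½))*(-254) = 499 - 4*(-254) = 499 + 1016 = 1515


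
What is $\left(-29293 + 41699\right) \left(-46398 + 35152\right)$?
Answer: $-139517876$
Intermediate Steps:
$\left(-29293 + 41699\right) \left(-46398 + 35152\right) = 12406 \left(-11246\right) = -139517876$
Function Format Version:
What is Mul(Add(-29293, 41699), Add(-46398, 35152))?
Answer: -139517876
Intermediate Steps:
Mul(Add(-29293, 41699), Add(-46398, 35152)) = Mul(12406, -11246) = -139517876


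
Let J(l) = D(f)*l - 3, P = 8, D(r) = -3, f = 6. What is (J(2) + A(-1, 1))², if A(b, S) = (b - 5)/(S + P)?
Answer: 841/9 ≈ 93.444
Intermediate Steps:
J(l) = -3 - 3*l (J(l) = -3*l - 3 = -3 - 3*l)
A(b, S) = (-5 + b)/(8 + S) (A(b, S) = (b - 5)/(S + 8) = (-5 + b)/(8 + S))
(J(2) + A(-1, 1))² = ((-3 - 3*2) + (-5 - 1)/(8 + 1))² = ((-3 - 6) - 6/9)² = (-9 + (⅑)*(-6))² = (-9 - ⅔)² = (-29/3)² = 841/9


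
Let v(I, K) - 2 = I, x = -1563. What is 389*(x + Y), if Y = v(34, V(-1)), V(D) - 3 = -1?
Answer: -594003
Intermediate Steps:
V(D) = 2 (V(D) = 3 - 1 = 2)
v(I, K) = 2 + I
Y = 36 (Y = 2 + 34 = 36)
389*(x + Y) = 389*(-1563 + 36) = 389*(-1527) = -594003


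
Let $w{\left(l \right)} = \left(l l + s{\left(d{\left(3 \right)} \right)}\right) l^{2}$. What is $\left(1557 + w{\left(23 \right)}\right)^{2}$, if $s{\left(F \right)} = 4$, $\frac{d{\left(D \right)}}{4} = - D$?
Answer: $80380188196$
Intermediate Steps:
$d{\left(D \right)} = - 4 D$ ($d{\left(D \right)} = 4 \left(- D\right) = - 4 D$)
$w{\left(l \right)} = l^{2} \left(4 + l^{2}\right)$ ($w{\left(l \right)} = \left(l l + 4\right) l^{2} = \left(l^{2} + 4\right) l^{2} = \left(4 + l^{2}\right) l^{2} = l^{2} \left(4 + l^{2}\right)$)
$\left(1557 + w{\left(23 \right)}\right)^{2} = \left(1557 + 23^{2} \left(4 + 23^{2}\right)\right)^{2} = \left(1557 + 529 \left(4 + 529\right)\right)^{2} = \left(1557 + 529 \cdot 533\right)^{2} = \left(1557 + 281957\right)^{2} = 283514^{2} = 80380188196$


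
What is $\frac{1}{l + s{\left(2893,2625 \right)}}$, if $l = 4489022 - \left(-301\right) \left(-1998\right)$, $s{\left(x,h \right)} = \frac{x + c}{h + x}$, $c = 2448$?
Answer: $\frac{5518}{21451914573} \approx 2.5723 \cdot 10^{-7}$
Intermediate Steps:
$s{\left(x,h \right)} = \frac{2448 + x}{h + x}$ ($s{\left(x,h \right)} = \frac{x + 2448}{h + x} = \frac{2448 + x}{h + x}$)
$l = 3887624$ ($l = 4489022 - 601398 = 3887624$)
$\frac{1}{l + s{\left(2893,2625 \right)}} = \frac{1}{3887624 + \frac{2448 + 2893}{2625 + 2893}} = \frac{1}{3887624 + \frac{1}{5518} \cdot 5341} = \frac{1}{3887624 + \frac{5341}{5518}} = \frac{1}{\frac{21451914573}{5518}} = \frac{5518}{21451914573}$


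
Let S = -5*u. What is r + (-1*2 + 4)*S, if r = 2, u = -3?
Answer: 32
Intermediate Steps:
S = 15 (S = -5*(-3) = 15)
r + (-1*2 + 4)*S = 2 + (-1*2 + 4)*15 = 2 + (-2 + 4)*15 = 2 + 2*15 = 2 + 30 = 32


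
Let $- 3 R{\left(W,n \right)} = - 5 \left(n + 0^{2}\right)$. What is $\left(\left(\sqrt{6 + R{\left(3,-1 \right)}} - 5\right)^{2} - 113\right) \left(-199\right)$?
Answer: $\frac{49949}{3} + \frac{1990 \sqrt{39}}{3} \approx 20792.0$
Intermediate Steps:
$R{\left(W,n \right)} = \frac{5 n}{3}$ ($R{\left(W,n \right)} = - \frac{\left(-5\right) \left(n + 0^{2}\right)}{3} = - \frac{\left(-5\right) \left(n + 0\right)}{3} = - \frac{\left(-5\right) n}{3} = \frac{5 n}{3}$)
$\left(\left(\sqrt{6 + R{\left(3,-1 \right)}} - 5\right)^{2} - 113\right) \left(-199\right) = \left(\left(\sqrt{6 + \frac{5}{3} \left(-1\right)} - 5\right)^{2} - 113\right) \left(-199\right) = \left(\left(\sqrt{6 - \frac{5}{3}} - 5\right)^{2} - 113\right) \left(-199\right) = \left(\left(\sqrt{\frac{13}{3}} - 5\right)^{2} - 113\right) \left(-199\right) = \left(\left(\frac{\sqrt{39}}{3} - 5\right)^{2} - 113\right) \left(-199\right) = \left(\left(-5 + \frac{\sqrt{39}}{3}\right)^{2} - 113\right) \left(-199\right) = \left(-113 + \left(-5 + \frac{\sqrt{39}}{3}\right)^{2}\right) \left(-199\right) = 22487 - 199 \left(-5 + \frac{\sqrt{39}}{3}\right)^{2}$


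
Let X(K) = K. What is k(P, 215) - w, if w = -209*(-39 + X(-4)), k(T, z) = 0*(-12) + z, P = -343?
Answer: -8772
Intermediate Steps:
k(T, z) = z (k(T, z) = 0 + z = z)
w = 8987 (w = -209*(-39 - 4) = -209*(-43) = 8987)
k(P, 215) - w = 215 - 1*8987 = 215 - 8987 = -8772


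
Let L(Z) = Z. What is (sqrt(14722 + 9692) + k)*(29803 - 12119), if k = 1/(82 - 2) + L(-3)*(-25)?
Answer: 26530421/20 + 17684*sqrt(24414) ≈ 4.0896e+6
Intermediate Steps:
k = 6001/80 (k = 1/(82 - 2) - 3*(-25) = 1/80 + 75 = 6001/80 ≈ 75.012)
(sqrt(14722 + 9692) + k)*(29803 - 12119) = (sqrt(14722 + 9692) + 6001/80)*(29803 - 12119) = (sqrt(24414) + 6001/80)*17684 = (6001/80 + sqrt(24414))*17684 = 26530421/20 + 17684*sqrt(24414)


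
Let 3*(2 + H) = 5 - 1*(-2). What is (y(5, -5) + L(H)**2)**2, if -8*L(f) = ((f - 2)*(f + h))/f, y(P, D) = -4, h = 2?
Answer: 1164241/331776 ≈ 3.5091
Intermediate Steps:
H = 1/3 (H = -2 + (5 - 1*(-2))/3 = -2 + (5 + 2)/3 = -2 + (1/3)*7 = -2 + 7/3 = 1/3 ≈ 0.33333)
L(f) = -(-2 + f)*(2 + f)/(8*f) (L(f) = -(f - 2)*(f + 2)/(8*f) = -(-2 + f)*(2 + f)/(8*f))
(y(5, -5) + L(H)**2)**2 = (-4 + ((4 - (1/3)**2)/(8*(1/3)))**2)**2 = (-4 + ((1/8)*3*(4 - 1*1/9))**2)**2 = (-4 + ((1/8)*3*(4 - 1/9))**2)**2 = (-4 + ((1/8)*3*(35/9))**2)**2 = (-4 + (35/24)**2)**2 = (-4 + 1225/576)**2 = (-1079/576)**2 = 1164241/331776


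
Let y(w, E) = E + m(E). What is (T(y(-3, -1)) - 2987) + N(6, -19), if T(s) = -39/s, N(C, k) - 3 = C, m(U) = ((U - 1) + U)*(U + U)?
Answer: -14929/5 ≈ -2985.8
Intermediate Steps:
m(U) = 2*U*(-1 + 2*U) (m(U) = ((-1 + U) + U)*(2*U) = (-1 + 2*U)*(2*U) = 2*U*(-1 + 2*U))
N(C, k) = 3 + C
y(w, E) = E + 2*E*(-1 + 2*E)
(T(y(-3, -1)) - 2987) + N(6, -19) = (-39*(-1/(-1 + 4*(-1))) - 2987) + (3 + 6) = (-39*(-1/(-1 - 4)) - 2987) + 9 = (-39/((-1*(-5))) - 2987) + 9 = (-39/5 - 2987) + 9 = -14974/5 + 9 = -14929/5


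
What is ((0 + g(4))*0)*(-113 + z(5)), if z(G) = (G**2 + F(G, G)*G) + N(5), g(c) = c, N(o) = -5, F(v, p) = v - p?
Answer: 0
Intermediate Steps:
z(G) = -5 + G**2 (z(G) = (G**2 + (G - G)*G) - 5 = (G**2 + 0*G) - 5 = (G**2 + 0) - 5 = G**2 - 5 = -5 + G**2)
((0 + g(4))*0)*(-113 + z(5)) = ((0 + 4)*0)*(-113 + (-5 + 5**2)) = (4*0)*(-113 + (-5 + 25)) = 0*(-113 + 20) = 0*(-93) = 0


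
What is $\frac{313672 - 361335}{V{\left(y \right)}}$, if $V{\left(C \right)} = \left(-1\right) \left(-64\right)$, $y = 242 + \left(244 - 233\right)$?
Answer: $- \frac{47663}{64} \approx -744.73$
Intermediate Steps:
$y = 253$ ($y = 242 + \left(244 - 233\right) = 242 + 11 = 253$)
$V{\left(C \right)} = 64$
$\frac{313672 - 361335}{V{\left(y \right)}} = \frac{313672 - 361335}{64} = \left(313672 - 361335\right) \frac{1}{64} = \left(-47663\right) \frac{1}{64} = - \frac{47663}{64}$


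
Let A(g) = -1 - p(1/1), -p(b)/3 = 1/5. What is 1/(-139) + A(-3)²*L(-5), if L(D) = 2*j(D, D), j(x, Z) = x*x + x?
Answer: 4443/695 ≈ 6.3928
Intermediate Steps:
p(b) = -⅗ (p(b) = -3/5 = -3*⅕ = -⅗)
j(x, Z) = x + x² (j(x, Z) = x² + x = x + x²)
A(g) = -⅖ (A(g) = -1 - 1*(-⅗) = -1 + ⅗ = -⅖)
L(D) = 2*D*(1 + D) (L(D) = 2*(D*(1 + D)) = 2*D*(1 + D))
1/(-139) + A(-3)²*L(-5) = 1/(-139) + (-⅖)²*(2*(-5)*(1 - 5)) = -1/139 + 4*(2*(-5)*(-4))/25 = -1/139 + (4/25)*40 = -1/139 + 32/5 = 4443/695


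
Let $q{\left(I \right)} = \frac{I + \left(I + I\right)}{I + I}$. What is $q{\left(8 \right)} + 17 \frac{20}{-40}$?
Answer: $-7$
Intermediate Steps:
$q{\left(I \right)} = \frac{3}{2}$ ($q{\left(I \right)} = \frac{I + 2 I}{2 I} = 3 I \frac{1}{2 I} = \frac{3}{2}$)
$q{\left(8 \right)} + 17 \frac{20}{-40} = \frac{3}{2} + 17 \frac{20}{-40} = \frac{3}{2} + 17 \cdot 20 \left(- \frac{1}{40}\right) = \frac{3}{2} + 17 \left(- \frac{1}{2}\right) = \frac{3}{2} - \frac{17}{2} = -7$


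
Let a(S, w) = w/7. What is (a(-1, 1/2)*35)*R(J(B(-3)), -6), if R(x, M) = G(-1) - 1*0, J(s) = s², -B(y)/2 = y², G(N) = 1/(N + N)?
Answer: -5/4 ≈ -1.2500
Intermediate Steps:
G(N) = 1/(2*N)
B(y) = -2*y²
a(S, w) = w/7 (a(S, w) = w*(⅐) = w/7)
R(x, M) = -½ (R(x, M) = (½)/(-1) - 1*0 = (½)*(-1) + 0 = -½ + 0 = -½)
(a(-1, 1/2)*35)*R(J(B(-3)), -6) = (((⅐)/2)*35)*(-½) = (((⅐)*(½))*35)*(-½) = ((1/14)*35)*(-½) = (5/2)*(-½) = -5/4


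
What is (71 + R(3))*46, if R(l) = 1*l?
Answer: 3404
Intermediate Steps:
R(l) = l
(71 + R(3))*46 = (71 + 3)*46 = 74*46 = 3404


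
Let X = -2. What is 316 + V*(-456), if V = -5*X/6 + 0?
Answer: -444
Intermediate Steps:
V = 5/3 (V = -(-10)/6 + 0 = -5*(-⅓) + 0 = 5/3 + 0 = 5/3 ≈ 1.6667)
316 + V*(-456) = 316 + (5/3)*(-456) = 316 - 760 = -444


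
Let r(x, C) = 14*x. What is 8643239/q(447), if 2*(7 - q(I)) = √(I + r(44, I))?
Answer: -242010692/867 - 17286478*√1063/867 ≈ -9.2920e+5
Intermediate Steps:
q(I) = 7 - √(616 + I)/2 (q(I) = 7 - √(I + 14*44)/2 = 7 - √(I + 616)/2 = 7 - √(616 + I)/2)
8643239/q(447) = 8643239/(7 - √(616 + 447)/2) = 8643239/(7 - √1063/2)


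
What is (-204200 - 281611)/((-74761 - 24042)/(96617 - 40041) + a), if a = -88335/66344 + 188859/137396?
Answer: 412070709602942208/1444747758017 ≈ 2.8522e+5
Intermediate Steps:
a = 98196459/2278850056 (a = -88335*1/66344 + 188859*(1/137396) = -88335/66344 + 188859/137396 = 98196459/2278850056 ≈ 0.043090)
(-204200 - 281611)/((-74761 - 24042)/(96617 - 40041) + a) = (-204200 - 281611)/((-74761 - 24042)/(96617 - 40041) + 98196459/2278850056) = -485811/(-98803/56576 + 98196459/2278850056) = -485811/(-27450207402323/16116027596032) = -485811*(-16116027596032/27450207402323) = 412070709602942208/1444747758017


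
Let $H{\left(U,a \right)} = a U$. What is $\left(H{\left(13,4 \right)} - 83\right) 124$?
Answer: $-3844$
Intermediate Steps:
$H{\left(U,a \right)} = U a$
$\left(H{\left(13,4 \right)} - 83\right) 124 = \left(13 \cdot 4 - 83\right) 124 = \left(52 - 83\right) 124 = \left(-31\right) 124 = -3844$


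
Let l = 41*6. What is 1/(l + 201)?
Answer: 1/447 ≈ 0.0022371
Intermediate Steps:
l = 246
1/(l + 201) = 1/(246 + 201) = 1/447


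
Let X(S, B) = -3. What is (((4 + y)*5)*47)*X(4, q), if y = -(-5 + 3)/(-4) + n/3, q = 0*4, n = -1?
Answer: -4465/2 ≈ -2232.5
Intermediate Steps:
q = 0
y = -5/6 (y = -(-5 + 3)/(-4) - 1/3 = -1*(-2)*(-1/4) - 1*1/3 = 2*(-1/4) - 1/3 = -1/2 - 1/3 = -5/6 ≈ -0.83333)
(((4 + y)*5)*47)*X(4, q) = (((4 - 5/6)*5)*47)*(-3) = (((19/6)*5)*47)*(-3) = ((95/6)*47)*(-3) = (4465/6)*(-3) = -4465/2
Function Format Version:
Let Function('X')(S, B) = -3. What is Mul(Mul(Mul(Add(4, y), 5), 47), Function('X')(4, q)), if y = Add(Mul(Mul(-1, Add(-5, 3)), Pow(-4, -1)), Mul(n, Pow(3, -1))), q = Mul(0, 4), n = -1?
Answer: Rational(-4465, 2) ≈ -2232.5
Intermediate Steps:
q = 0
y = Rational(-5, 6) (y = Add(Mul(Mul(-1, Add(-5, 3)), Pow(-4, -1)), Mul(-1, Pow(3, -1))) = Add(Mul(Mul(-1, -2), Rational(-1, 4)), Mul(-1, Rational(1, 3))) = Add(Mul(2, Rational(-1, 4)), Rational(-1, 3)) = Add(Rational(-1, 2), Rational(-1, 3)) = Rational(-5, 6) ≈ -0.83333)
Mul(Mul(Mul(Add(4, y), 5), 47), Function('X')(4, q)) = Mul(Mul(Mul(Add(4, Rational(-5, 6)), 5), 47), -3) = Mul(Mul(Mul(Rational(19, 6), 5), 47), -3) = Mul(Mul(Rational(95, 6), 47), -3) = Mul(Rational(4465, 6), -3) = Rational(-4465, 2)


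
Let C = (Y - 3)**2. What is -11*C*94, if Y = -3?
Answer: -37224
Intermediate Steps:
C = 36 (C = (-3 - 3)**2 = (-6)**2 = 36)
-11*C*94 = -11*36*94 = -396*94 = -37224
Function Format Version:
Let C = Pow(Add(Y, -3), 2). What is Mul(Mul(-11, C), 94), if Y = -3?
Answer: -37224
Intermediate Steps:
C = 36 (C = Pow(Add(-3, -3), 2) = Pow(-6, 2) = 36)
Mul(Mul(-11, C), 94) = Mul(Mul(-11, 36), 94) = Mul(-396, 94) = -37224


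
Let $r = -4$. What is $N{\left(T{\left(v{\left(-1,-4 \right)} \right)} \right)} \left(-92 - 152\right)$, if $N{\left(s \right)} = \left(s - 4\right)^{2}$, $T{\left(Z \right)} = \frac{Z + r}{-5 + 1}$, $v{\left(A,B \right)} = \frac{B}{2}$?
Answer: $-1525$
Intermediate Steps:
$v{\left(A,B \right)} = \frac{B}{2}$ ($v{\left(A,B \right)} = B \frac{1}{2} = \frac{B}{2}$)
$T{\left(Z \right)} = 1 - \frac{Z}{4}$ ($T{\left(Z \right)} = \frac{Z - 4}{-5 + 1} = \frac{-4 + Z}{-4} = \left(-4 + Z\right) \left(- \frac{1}{4}\right) = 1 - \frac{Z}{4}$)
$N{\left(s \right)} = \left(-4 + s\right)^{2}$
$N{\left(T{\left(v{\left(-1,-4 \right)} \right)} \right)} \left(-92 - 152\right) = \left(-4 + \left(1 - \frac{\frac{1}{2} \left(-4\right)}{4}\right)\right)^{2} \left(-92 - 152\right) = \left(-4 + \left(1 - - \frac{1}{2}\right)\right)^{2} \left(-244\right) = \left(-4 + \left(1 + \frac{1}{2}\right)\right)^{2} \left(-244\right) = \left(-4 + \frac{3}{2}\right)^{2} \left(-244\right) = \left(- \frac{5}{2}\right)^{2} \left(-244\right) = \frac{25}{4} \left(-244\right) = -1525$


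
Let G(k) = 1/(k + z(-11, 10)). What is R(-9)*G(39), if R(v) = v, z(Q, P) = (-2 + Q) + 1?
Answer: -⅓ ≈ -0.33333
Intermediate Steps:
z(Q, P) = -1 + Q
G(k) = 1/(-12 + k) (G(k) = 1/(k + (-1 - 11)) = 1/(k - 12) = 1/(-12 + k))
R(-9)*G(39) = -9/(-12 + 39) = -9/27 = -9*1/27 = -⅓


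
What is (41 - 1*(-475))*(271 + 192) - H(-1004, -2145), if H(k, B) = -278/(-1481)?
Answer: 353822470/1481 ≈ 2.3891e+5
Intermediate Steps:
H(k, B) = 278/1481 (H(k, B) = -278*(-1/1481) = 278/1481)
(41 - 1*(-475))*(271 + 192) - H(-1004, -2145) = (41 - 1*(-475))*(271 + 192) - 1*278/1481 = (41 + 475)*463 - 278/1481 = 516*463 - 278/1481 = 238908 - 278/1481 = 353822470/1481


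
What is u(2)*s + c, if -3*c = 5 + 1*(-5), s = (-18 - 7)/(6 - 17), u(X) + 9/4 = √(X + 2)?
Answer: -25/44 ≈ -0.56818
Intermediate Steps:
u(X) = -9/4 + √(2 + X) (u(X) = -9/4 + √(X + 2) = -9/4 + √(2 + X))
s = 25/11 (s = -25/(-11) = -25*(-1/11) = 25/11 ≈ 2.2727)
c = 0 (c = -(5 + 1*(-5))/3 = -(5 - 5)/3 = -⅓*0 = 0)
u(2)*s + c = (-9/4 + √(2 + 2))*(25/11) + 0 = (-9/4 + √4)*(25/11) + 0 = (-9/4 + 2)*(25/11) + 0 = -¼*25/11 + 0 = -25/44 + 0 = -25/44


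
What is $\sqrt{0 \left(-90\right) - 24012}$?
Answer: $6 i \sqrt{667} \approx 154.96 i$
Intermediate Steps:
$\sqrt{0 \left(-90\right) - 24012} = \sqrt{0 - 24012} = \sqrt{-24012} = 6 i \sqrt{667}$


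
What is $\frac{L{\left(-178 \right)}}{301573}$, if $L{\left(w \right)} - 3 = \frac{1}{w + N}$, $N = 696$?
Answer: $\frac{1555}{156214814} \approx 9.9542 \cdot 10^{-6}$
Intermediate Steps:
$L{\left(w \right)} = 3 + \frac{1}{696 + w}$ ($L{\left(w \right)} = 3 + \frac{1}{w + 696} = 3 + \frac{1}{696 + w}$)
$\frac{L{\left(-178 \right)}}{301573} = \frac{\frac{1}{696 - 178} \left(2089 + 3 \left(-178\right)\right)}{301573} = \frac{2089 - 534}{518} \cdot \frac{1}{301573} = \frac{1}{518} \cdot 1555 \cdot \frac{1}{301573} = \frac{1555}{518} \cdot \frac{1}{301573} = \frac{1555}{156214814}$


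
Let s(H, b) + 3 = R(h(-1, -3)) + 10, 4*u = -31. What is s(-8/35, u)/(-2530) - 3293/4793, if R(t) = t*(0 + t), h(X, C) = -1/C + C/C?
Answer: -75360257/109136610 ≈ -0.69051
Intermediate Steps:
h(X, C) = 1 - 1/C (h(X, C) = -1/C + 1 = 1 - 1/C)
u = -31/4 (u = (¼)*(-31) = -31/4 ≈ -7.7500)
R(t) = t² (R(t) = t*t = t²)
s(H, b) = 79/9 (s(H, b) = -3 + (((-1 - 3)/(-3))² + 10) = -3 + ((-⅓*(-4))² + 10) = -3 + ((4/3)² + 10) = -3 + (16/9 + 10) = -3 + 106/9 = 79/9)
s(-8/35, u)/(-2530) - 3293/4793 = (79/9)/(-2530) - 3293/4793 = (79/9)*(-1/2530) - 3293*1/4793 = -79/22770 - 3293/4793 = -75360257/109136610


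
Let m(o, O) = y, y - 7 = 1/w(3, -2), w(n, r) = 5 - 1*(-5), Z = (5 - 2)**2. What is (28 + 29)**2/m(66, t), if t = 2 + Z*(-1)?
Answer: 32490/71 ≈ 457.61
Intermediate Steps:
Z = 9 (Z = 3**2 = 9)
t = -7 (t = 2 + 9*(-1) = 2 - 9 = -7)
w(n, r) = 10 (w(n, r) = 5 + 5 = 10)
y = 71/10 (y = 7 + 1/10 = 71/10 ≈ 7.1000)
m(o, O) = 71/10
(28 + 29)**2/m(66, t) = (28 + 29)**2/(71/10) = 57**2*(10/71) = 3249*(10/71) = 32490/71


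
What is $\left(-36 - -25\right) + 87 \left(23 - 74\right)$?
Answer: $-4448$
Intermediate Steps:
$\left(-36 - -25\right) + 87 \left(23 - 74\right) = \left(-36 + 25\right) + 87 \left(23 - 74\right) = -11 + 87 \left(-51\right) = -11 - 4437 = -4448$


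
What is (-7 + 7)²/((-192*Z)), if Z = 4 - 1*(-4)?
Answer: 0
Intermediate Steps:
Z = 8 (Z = 4 + 4 = 8)
(-7 + 7)²/((-192*Z)) = (-7 + 7)²/((-192*8)) = 0²/(-1536) = 0*(-1/1536) = 0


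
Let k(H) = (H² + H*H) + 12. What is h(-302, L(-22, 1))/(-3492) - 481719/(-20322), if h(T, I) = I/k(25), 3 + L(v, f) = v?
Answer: 117938327557/4975394616 ≈ 23.704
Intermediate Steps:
L(v, f) = -3 + v
k(H) = 12 + 2*H² (k(H) = (H² + H²) + 12 = 2*H² + 12 = 12 + 2*H²)
h(T, I) = I/1262 (h(T, I) = I/(12 + 2*25²) = I/(12 + 2*625) = I/(12 + 1250) = I/1262)
h(-302, L(-22, 1))/(-3492) - 481719/(-20322) = ((-3 - 22)/1262)/(-3492) - 481719/(-20322) = ((1/1262)*(-25))*(-1/3492) - 481719*(-1/20322) = -25/1262*(-1/3492) + 160573/6774 = 25/4406904 + 160573/6774 = 117938327557/4975394616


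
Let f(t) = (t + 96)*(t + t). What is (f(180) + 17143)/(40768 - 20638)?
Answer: 116503/20130 ≈ 5.7875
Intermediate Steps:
f(t) = 2*t*(96 + t) (f(t) = (96 + t)*(2*t) = 2*t*(96 + t))
(f(180) + 17143)/(40768 - 20638) = (2*180*(96 + 180) + 17143)/(40768 - 20638) = (2*180*276 + 17143)/20130 = (99360 + 17143)*(1/20130) = 116503*(1/20130) = 116503/20130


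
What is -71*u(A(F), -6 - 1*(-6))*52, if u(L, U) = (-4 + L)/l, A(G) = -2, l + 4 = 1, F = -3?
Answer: -7384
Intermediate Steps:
l = -3 (l = -4 + 1 = -3)
u(L, U) = 4/3 - L/3 (u(L, U) = (-4 + L)/(-3) = (-4 + L)*(-1/3) = 4/3 - L/3)
-71*u(A(F), -6 - 1*(-6))*52 = -71*(4/3 - 1/3*(-2))*52 = -71*(4/3 + 2/3)*52 = -71*2*52 = -142*52 = -7384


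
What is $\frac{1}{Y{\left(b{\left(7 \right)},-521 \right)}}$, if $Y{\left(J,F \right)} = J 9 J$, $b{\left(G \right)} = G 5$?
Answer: $\frac{1}{11025} \approx 9.0703 \cdot 10^{-5}$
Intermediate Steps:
$b{\left(G \right)} = 5 G$
$Y{\left(J,F \right)} = 9 J^{2}$ ($Y{\left(J,F \right)} = 9 J J = 9 J^{2}$)
$\frac{1}{Y{\left(b{\left(7 \right)},-521 \right)}} = \frac{1}{9 \left(5 \cdot 7\right)^{2}} = \frac{1}{9 \cdot 35^{2}} = \frac{1}{9 \cdot 1225} = \frac{1}{11025}$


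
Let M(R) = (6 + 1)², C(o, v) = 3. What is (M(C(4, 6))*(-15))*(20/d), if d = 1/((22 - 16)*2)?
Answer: -176400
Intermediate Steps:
d = 1/12 (d = (½)/6 = (⅙)*(½) = 1/12 ≈ 0.083333)
M(R) = 49 (M(R) = 7² = 49)
(M(C(4, 6))*(-15))*(20/d) = (49*(-15))*(20/(1/12)) = -14700*12 = -735*240 = -176400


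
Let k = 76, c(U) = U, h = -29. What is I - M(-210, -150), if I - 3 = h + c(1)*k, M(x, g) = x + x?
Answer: 470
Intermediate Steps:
M(x, g) = 2*x
I = 50 (I = 3 + (-29 + 1*76) = 3 + (-29 + 76) = 3 + 47 = 50)
I - M(-210, -150) = 50 - 2*(-210) = 50 - 1*(-420) = 50 + 420 = 470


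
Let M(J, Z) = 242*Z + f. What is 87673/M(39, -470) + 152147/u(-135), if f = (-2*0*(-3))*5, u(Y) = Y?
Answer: -3463407127/3070980 ≈ -1127.8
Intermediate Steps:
f = 0 (f = (0*(-3))*5 = 0*5 = 0)
M(J, Z) = 242*Z (M(J, Z) = 242*Z + 0 = 242*Z)
87673/M(39, -470) + 152147/u(-135) = 87673/((242*(-470))) + 152147/(-135) = 87673/(-113740) + 152147*(-1/135) = 87673*(-1/113740) - 152147/135 = -87673/113740 - 152147/135 = -3463407127/3070980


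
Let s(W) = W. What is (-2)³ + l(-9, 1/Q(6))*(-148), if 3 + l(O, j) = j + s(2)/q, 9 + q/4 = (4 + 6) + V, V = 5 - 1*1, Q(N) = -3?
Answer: 7058/15 ≈ 470.53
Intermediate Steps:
V = 4 (V = 5 - 1 = 4)
q = 20 (q = -36 + 4*((4 + 6) + 4) = -36 + 4*(10 + 4) = -36 + 4*14 = -36 + 56 = 20)
l(O, j) = -29/10 + j (l(O, j) = -3 + (j + 2/20) = -3 + (j + 2*(1/20)) = -3 + (j + ⅒) = -3 + (⅒ + j) = -29/10 + j)
(-2)³ + l(-9, 1/Q(6))*(-148) = (-2)³ + (-29/10 + 1/(-3))*(-148) = -8 + (-29/10 - ⅓)*(-148) = -8 - 97/30*(-148) = -8 + 7178/15 = 7058/15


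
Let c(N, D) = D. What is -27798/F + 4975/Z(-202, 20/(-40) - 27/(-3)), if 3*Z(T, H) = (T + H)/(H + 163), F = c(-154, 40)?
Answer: -35921471/2580 ≈ -13923.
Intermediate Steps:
F = 40
Z(T, H) = (H + T)/(3*(163 + H)) (Z(T, H) = ((T + H)/(H + 163))/3 = ((H + T)/(163 + H))/3 = (H + T)/(3*(163 + H)))
-27798/F + 4975/Z(-202, 20/(-40) - 27/(-3)) = -27798/40 + 4975/((((20/(-40) - 27/(-3)) - 202)/(3*(163 + (20/(-40) - 27/(-3)))))) = -27798*1/40 + 4975/((((20*(-1/40) - 27*(-1/3)) - 202)/(3*(163 + (20*(-1/40) - 27*(-1/3)))))) = -13899/20 + 4975/((((-1/2 + 9) - 202)/(3*(163 + (-1/2 + 9))))) = -13899/20 + 4975/(((17/2 - 202)/(3*(163 + 17/2)))) = -13899/20 + 4975/(((1/3)*(-387/2)/(343/2))) = -13899/20 + 4975/(((1/3)*(2/343)*(-387/2))) = -13899/20 + 4975/(-129/343) = -13899/20 + 4975*(-343/129) = -13899/20 - 1706425/129 = -35921471/2580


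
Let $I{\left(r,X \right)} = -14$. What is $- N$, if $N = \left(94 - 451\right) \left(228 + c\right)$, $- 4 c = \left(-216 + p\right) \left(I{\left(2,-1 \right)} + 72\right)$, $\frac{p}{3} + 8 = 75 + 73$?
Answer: $-974610$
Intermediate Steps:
$p = 420$ ($p = -24 + 3 \left(75 + 73\right) = -24 + 3 \cdot 148 = -24 + 444 = 420$)
$c = -2958$ ($c = - \frac{\left(-216 + 420\right) \left(-14 + 72\right)}{4} = - \frac{204 \cdot 58}{4} = \left(- \frac{1}{4}\right) 11832 = -2958$)
$N = 974610$ ($N = \left(94 - 451\right) \left(228 - 2958\right) = \left(-357\right) \left(-2730\right) = 974610$)
$- N = \left(-1\right) 974610 = -974610$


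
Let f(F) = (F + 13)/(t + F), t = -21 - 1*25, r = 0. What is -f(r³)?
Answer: 13/46 ≈ 0.28261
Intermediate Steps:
t = -46 (t = -21 - 25 = -46)
f(F) = (13 + F)/(-46 + F) (f(F) = (F + 13)/(-46 + F) = (13 + F)/(-46 + F))
-f(r³) = -(13 + 0³)/(-46 + 0³) = -(13 + 0)/(-46 + 0) = -13/(-46) = -(-1)*13/46 = -1*(-13/46) = 13/46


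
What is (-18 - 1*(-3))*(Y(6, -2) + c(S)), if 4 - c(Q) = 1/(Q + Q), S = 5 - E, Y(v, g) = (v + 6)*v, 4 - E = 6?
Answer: -15945/14 ≈ -1138.9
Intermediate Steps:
E = -2 (E = 4 - 1*6 = 4 - 6 = -2)
Y(v, g) = v*(6 + v) (Y(v, g) = (6 + v)*v = v*(6 + v))
S = 7 (S = 5 - 1*(-2) = 5 + 2 = 7)
c(Q) = 4 - 1/(2*Q) (c(Q) = 4 - 1/(Q + Q) = 4 - 1/(2*Q))
(-18 - 1*(-3))*(Y(6, -2) + c(S)) = (-18 - 1*(-3))*(6*(6 + 6) + (4 - 1/2/7)) = (-18 + 3)*(6*12 + (4 - 1/2*1/7)) = -15*(72 + (4 - 1/14)) = -15*(72 + 55/14) = -15*1063/14 = -15945/14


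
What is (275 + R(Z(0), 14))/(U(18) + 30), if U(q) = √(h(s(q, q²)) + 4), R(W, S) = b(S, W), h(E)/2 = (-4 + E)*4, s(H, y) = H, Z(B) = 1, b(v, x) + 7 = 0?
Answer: 1005/98 - 67*√29/98 ≈ 6.5734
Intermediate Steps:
b(v, x) = -7 (b(v, x) = -7 + 0 = -7)
h(E) = -32 + 8*E (h(E) = 2*((-4 + E)*4) = 2*(-16 + 4*E) = -32 + 8*E)
R(W, S) = -7
U(q) = √(-28 + 8*q) (U(q) = √((-32 + 8*q) + 4) = √(-28 + 8*q))
(275 + R(Z(0), 14))/(U(18) + 30) = (275 - 7)/(2*√(-7 + 2*18) + 30) = 268/(2*√(-7 + 36) + 30) = 268/(2*√29 + 30) = 268/(30 + 2*√29)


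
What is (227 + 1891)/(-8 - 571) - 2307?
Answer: -445957/193 ≈ -2310.7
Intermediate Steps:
(227 + 1891)/(-8 - 571) - 2307 = 2118/(-579) - 2307 = 2118*(-1/579) - 2307 = -706/193 - 2307 = -445957/193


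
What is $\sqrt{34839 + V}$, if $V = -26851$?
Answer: $2 \sqrt{1997} \approx 89.376$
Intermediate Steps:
$\sqrt{34839 + V} = \sqrt{34839 - 26851} = \sqrt{7988} = 2 \sqrt{1997}$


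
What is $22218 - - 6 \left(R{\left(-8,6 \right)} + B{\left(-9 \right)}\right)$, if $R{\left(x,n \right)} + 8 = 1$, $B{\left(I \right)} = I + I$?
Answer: $22068$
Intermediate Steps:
$B{\left(I \right)} = 2 I$
$R{\left(x,n \right)} = -7$ ($R{\left(x,n \right)} = -8 + 1 = -7$)
$22218 - - 6 \left(R{\left(-8,6 \right)} + B{\left(-9 \right)}\right) = 22218 - - 6 \left(-7 + 2 \left(-9\right)\right) = 22218 - - 6 \left(-7 - 18\right) = 22218 - \left(-6\right) \left(-25\right) = 22218 - 150 = 22068$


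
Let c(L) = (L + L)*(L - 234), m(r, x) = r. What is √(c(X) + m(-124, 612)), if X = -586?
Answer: 2*√240229 ≈ 980.26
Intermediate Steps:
c(L) = 2*L*(-234 + L) (c(L) = (2*L)*(-234 + L) = 2*L*(-234 + L))
√(c(X) + m(-124, 612)) = √(2*(-586)*(-234 - 586) - 124) = √(2*(-586)*(-820) - 124) = √(961040 - 124) = √960916 = 2*√240229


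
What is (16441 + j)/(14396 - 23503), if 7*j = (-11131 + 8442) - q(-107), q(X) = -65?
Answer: -112463/63749 ≈ -1.7642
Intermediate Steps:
j = -2624/7 (j = ((-11131 + 8442) - 1*(-65))/7 = (-2689 + 65)/7 = (⅐)*(-2624) = -2624/7 ≈ -374.86)
(16441 + j)/(14396 - 23503) = (16441 - 2624/7)/(14396 - 23503) = (112463/7)/(-9107) = (112463/7)*(-1/9107) = -112463/63749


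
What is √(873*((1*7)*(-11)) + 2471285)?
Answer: 4*√150254 ≈ 1550.5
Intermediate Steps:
√(873*((1*7)*(-11)) + 2471285) = √(873*(7*(-11)) + 2471285) = √(873*(-77) + 2471285) = √(-67221 + 2471285) = √2404064 = 4*√150254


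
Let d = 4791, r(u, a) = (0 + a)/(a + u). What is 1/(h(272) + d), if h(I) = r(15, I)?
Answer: 287/1375289 ≈ 0.00020868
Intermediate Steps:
r(u, a) = a/(a + u)
h(I) = I/(15 + I) (h(I) = I/(I + 15) = I/(15 + I))
1/(h(272) + d) = 1/(272/(15 + 272) + 4791) = 1/(272/287 + 4791) = 1/(1375289/287) = 287/1375289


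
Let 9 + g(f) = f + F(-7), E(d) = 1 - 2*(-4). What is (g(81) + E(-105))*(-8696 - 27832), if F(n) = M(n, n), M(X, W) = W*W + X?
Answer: -4492944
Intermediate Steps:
E(d) = 9 (E(d) = 1 + 8 = 9)
M(X, W) = X + W² (M(X, W) = W² + X = X + W²)
F(n) = n + n²
g(f) = 33 + f (g(f) = -9 + (f - 7*(1 - 7)) = -9 + (f - 7*(-6)) = -9 + (f + 42) = -9 + (42 + f) = 33 + f)
(g(81) + E(-105))*(-8696 - 27832) = ((33 + 81) + 9)*(-8696 - 27832) = (114 + 9)*(-36528) = 123*(-36528) = -4492944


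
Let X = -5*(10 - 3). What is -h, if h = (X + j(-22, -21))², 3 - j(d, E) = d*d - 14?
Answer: -252004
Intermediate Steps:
j(d, E) = 17 - d² (j(d, E) = 3 - (d*d - 14) = 3 - (d² - 14) = 3 - (-14 + d²) = 3 + (14 - d²) = 17 - d²)
X = -35 (X = -5*7 = -35)
h = 252004 (h = (-35 + (17 - 1*(-22)²))² = (-35 + (17 - 1*484))² = (-35 + (17 - 484))² = (-35 - 467)² = (-502)² = 252004)
-h = -1*252004 = -252004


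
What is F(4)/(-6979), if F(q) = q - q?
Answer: 0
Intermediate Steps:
F(q) = 0
F(4)/(-6979) = 0/(-6979) = 0*(-1/6979) = 0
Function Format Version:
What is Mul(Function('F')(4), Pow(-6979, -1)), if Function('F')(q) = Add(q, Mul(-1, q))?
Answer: 0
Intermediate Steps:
Function('F')(q) = 0
Mul(Function('F')(4), Pow(-6979, -1)) = Mul(0, Pow(-6979, -1)) = Mul(0, Rational(-1, 6979)) = 0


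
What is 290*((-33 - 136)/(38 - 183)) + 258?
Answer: 596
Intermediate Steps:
290*((-33 - 136)/(38 - 183)) + 258 = 290*(-169/(-145)) + 258 = 290*(-169*(-1/145)) + 258 = 290*(169/145) + 258 = 338 + 258 = 596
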